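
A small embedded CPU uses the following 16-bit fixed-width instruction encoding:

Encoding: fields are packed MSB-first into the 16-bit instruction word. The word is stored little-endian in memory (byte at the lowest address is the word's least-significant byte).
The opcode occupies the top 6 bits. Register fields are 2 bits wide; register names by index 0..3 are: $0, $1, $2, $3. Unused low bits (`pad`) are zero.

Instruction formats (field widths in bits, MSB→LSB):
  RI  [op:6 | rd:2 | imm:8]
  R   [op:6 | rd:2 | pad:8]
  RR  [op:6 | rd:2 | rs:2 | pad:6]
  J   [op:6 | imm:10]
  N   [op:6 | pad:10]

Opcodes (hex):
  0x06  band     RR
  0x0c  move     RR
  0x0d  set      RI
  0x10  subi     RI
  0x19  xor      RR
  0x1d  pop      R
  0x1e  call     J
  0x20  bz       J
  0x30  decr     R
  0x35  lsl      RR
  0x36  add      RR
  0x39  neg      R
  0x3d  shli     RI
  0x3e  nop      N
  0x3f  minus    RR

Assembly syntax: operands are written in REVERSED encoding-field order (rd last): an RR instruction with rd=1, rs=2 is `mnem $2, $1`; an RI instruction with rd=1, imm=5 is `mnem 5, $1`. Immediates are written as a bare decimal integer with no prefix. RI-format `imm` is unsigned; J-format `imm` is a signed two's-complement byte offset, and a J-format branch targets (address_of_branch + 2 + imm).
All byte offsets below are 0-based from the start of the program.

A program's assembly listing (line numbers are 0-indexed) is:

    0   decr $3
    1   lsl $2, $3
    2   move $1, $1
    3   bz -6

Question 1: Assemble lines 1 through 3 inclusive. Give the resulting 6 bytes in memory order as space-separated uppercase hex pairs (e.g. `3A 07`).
L1: lsl op=0x35:6|rd=3:2|rs=2:2|pad=0:6 ⇒ 0xd780 ⇒ little 80 d7
L2: move op=0xc:6|rd=1:2|rs=1:2|pad=0:6 ⇒ 0x3140 ⇒ little 40 31
L3: bz op=0x20:6|imm=-6:10 ⇒ 0x83fa ⇒ little fa 83

80 D7 40 31 FA 83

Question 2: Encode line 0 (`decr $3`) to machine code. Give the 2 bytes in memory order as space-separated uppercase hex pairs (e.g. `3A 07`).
00 C3

0. decr fields op=0x30:6|rd=3:2|pad=0:8 → word c300h → 00 c3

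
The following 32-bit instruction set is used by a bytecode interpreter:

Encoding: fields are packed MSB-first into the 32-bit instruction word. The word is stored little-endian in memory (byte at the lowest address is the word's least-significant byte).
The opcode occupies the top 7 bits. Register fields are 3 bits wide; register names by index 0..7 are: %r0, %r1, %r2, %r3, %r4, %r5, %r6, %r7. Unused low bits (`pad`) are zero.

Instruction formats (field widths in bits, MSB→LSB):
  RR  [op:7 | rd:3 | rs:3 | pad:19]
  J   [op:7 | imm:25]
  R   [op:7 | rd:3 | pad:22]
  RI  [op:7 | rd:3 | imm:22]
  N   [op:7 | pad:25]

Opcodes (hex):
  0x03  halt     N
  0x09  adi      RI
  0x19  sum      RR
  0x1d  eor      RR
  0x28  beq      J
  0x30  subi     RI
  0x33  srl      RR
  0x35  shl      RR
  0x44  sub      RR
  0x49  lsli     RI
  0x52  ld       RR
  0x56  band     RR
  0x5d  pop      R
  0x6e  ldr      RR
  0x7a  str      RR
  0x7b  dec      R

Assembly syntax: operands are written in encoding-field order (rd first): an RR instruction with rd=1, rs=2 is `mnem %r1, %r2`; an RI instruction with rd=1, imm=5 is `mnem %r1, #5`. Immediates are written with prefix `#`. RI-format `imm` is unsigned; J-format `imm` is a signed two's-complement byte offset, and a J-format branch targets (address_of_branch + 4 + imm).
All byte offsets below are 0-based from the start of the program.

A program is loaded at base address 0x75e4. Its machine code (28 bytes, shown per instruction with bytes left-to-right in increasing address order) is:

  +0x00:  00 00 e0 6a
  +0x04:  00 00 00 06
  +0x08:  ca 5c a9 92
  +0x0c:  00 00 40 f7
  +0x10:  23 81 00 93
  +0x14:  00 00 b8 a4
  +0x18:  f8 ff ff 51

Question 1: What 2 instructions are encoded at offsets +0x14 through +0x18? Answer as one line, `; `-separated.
[14] 00 00 b8 a4 → 0xa4b80000
  top 7b → 0x52 → ld [RR]
  rd@[24:22]=0x2 ⇒ %r2
  rs@[21:19]=0x7 ⇒ %r7
[18] f8 ff ff 51 → 0x51fffff8
  top 7b → 0x28 → beq [J]
  imm@[24:0]=0x1fffff8 (s25→-8) ⇒ #-8

ld %r2, %r7; beq #-8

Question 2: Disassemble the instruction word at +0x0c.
dec %r5

off 0x0c: read 00 00 40 f7 as little → 0xf7400000
  opcode bits[31:25]=0x7b: dec/R
  rd: (w>>22)&0x7=0x5 → %r5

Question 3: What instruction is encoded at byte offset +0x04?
@+04  little-endian(00 00 00 06) = 0x06000000
  top 7b → 0x3 → halt [N]

halt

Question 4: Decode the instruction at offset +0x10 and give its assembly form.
[10] 23 81 00 93 → 0x93008123
  op=0x93008123>>25=0x49 ⇒ lsli (RI)
  [24:22] rd=4 = %r4
  [21:0] imm=33059 = #33059

lsli %r4, #33059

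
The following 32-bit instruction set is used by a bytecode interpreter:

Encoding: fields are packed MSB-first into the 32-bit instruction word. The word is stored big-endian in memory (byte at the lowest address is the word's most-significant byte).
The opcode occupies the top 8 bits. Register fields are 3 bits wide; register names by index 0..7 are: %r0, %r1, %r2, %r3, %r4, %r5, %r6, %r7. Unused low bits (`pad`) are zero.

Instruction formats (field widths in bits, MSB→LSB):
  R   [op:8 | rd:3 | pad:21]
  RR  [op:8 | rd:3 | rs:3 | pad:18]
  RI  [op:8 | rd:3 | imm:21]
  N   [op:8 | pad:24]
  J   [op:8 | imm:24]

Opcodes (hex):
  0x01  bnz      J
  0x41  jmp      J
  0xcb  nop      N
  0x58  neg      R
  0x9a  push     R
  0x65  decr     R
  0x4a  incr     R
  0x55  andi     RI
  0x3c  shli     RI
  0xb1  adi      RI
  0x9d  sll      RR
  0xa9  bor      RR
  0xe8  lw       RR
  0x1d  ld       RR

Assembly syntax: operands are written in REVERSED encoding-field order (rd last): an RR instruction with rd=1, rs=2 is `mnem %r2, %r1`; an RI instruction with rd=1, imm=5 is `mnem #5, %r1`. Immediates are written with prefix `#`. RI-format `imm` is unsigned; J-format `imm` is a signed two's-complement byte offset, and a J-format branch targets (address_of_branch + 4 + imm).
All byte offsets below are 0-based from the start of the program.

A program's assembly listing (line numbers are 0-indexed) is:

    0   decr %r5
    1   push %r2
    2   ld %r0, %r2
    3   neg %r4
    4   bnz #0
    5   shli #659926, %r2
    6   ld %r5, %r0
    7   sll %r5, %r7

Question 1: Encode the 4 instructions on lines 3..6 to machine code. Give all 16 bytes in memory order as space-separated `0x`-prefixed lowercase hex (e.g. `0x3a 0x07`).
0x58 0x80 0x00 0x00 0x01 0x00 0x00 0x00 0x3c 0x4a 0x11 0xd6 0x1d 0x14 0x00 0x00

3. neg fields op=0x58:8|rd=4:3|pad=0:21 → word 58800000h → 58 80 00 00
4. bnz fields op=0x1:8|imm=0:24 → word 01000000h → 01 00 00 00
5. shli fields op=0x3c:8|rd=2:3|imm=659926:21 → word 3c4a11d6h → 3c 4a 11 d6
6. ld fields op=0x1d:8|rd=0:3|rs=5:3|pad=0:18 → word 1d140000h → 1d 14 00 00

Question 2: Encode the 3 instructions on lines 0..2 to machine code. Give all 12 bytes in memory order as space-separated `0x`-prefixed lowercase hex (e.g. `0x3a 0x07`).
line 0 (decr): pack op=0x65:8|rd=5:3|pad=0:21 = 0x65a00000; big→ 65 a0 00 00
line 1 (push): pack op=0x9a:8|rd=2:3|pad=0:21 = 0x9a400000; big→ 9a 40 00 00
line 2 (ld): pack op=0x1d:8|rd=2:3|rs=0:3|pad=0:18 = 0x1d400000; big→ 1d 40 00 00

0x65 0xa0 0x00 0x00 0x9a 0x40 0x00 0x00 0x1d 0x40 0x00 0x00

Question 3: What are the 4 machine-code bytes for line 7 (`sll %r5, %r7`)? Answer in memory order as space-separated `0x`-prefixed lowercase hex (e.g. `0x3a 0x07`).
0x9d 0xf4 0x00 0x00

7. sll fields op=0x9d:8|rd=7:3|rs=5:3|pad=0:18 → word 9df40000h → 9d f4 00 00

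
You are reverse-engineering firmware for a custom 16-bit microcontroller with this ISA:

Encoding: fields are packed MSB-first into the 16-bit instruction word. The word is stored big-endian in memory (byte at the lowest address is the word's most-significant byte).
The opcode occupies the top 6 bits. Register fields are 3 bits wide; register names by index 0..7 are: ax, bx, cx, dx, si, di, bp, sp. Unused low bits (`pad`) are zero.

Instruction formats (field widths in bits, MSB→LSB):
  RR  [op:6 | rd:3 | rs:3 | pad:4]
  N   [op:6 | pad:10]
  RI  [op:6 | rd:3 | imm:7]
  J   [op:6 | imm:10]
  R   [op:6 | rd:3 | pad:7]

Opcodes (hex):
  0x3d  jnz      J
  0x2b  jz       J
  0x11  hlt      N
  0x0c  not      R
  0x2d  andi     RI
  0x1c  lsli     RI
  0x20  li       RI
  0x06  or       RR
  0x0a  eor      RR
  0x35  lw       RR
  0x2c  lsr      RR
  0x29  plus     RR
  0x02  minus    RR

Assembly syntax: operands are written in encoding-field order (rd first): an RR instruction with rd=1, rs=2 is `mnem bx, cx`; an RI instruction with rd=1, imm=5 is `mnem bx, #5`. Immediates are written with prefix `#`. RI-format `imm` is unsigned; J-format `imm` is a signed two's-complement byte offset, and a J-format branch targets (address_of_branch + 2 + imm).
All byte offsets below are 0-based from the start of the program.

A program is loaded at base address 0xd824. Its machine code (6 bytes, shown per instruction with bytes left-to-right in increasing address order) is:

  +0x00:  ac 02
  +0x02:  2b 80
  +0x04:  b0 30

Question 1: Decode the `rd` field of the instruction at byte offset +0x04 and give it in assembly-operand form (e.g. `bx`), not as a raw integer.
off 0x04: read b0 30 as big → 0xb030
  top 6b → 0x2c → lsr [RR]
  [9:7] rd=0 = ax
  [6:4] rs=3 = dx

ax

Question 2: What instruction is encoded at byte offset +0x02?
eor sp, ax

@+02  big-endian(2b 80) = 0x2b80
  top 6b → 0xa → eor [RR]
  rd@[9:7]=0x7 ⇒ sp
  rs@[6:4]=0x0 ⇒ ax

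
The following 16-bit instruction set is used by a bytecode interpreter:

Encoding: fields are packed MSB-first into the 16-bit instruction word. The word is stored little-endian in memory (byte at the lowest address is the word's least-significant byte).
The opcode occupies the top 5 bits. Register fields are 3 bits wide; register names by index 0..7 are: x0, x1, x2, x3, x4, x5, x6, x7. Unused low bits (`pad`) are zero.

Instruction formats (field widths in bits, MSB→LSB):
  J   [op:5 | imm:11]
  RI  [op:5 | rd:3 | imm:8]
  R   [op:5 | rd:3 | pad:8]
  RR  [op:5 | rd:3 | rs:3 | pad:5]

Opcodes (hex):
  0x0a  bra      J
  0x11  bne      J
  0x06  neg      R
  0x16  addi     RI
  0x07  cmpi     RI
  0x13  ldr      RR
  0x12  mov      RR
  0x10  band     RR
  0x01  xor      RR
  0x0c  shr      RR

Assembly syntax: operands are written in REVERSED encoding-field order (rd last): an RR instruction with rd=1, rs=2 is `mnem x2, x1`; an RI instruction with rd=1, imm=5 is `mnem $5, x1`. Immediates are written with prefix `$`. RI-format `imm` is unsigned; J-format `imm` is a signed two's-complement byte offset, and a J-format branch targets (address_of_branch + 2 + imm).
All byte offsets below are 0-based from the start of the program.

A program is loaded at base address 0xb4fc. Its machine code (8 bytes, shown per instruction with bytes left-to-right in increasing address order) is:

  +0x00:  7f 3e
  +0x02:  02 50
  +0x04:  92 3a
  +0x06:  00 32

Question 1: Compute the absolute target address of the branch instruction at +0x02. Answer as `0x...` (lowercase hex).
[02] 02 50 → 0x5002
  opcode bits[15:11]=0xa: bra/J
  imm: (w>>0)&0x7ff=0x2 → $2
  target = base 0xb4fc + off 0x02 + 2 + imm 2 = 0xb502

0xb502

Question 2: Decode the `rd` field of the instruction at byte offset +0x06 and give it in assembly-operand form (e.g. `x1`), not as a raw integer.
x2

[06] 00 32 → 0x3200
  opcode bits[15:11]=0x6: neg/R
  rd: (w>>8)&0x7=0x2 → x2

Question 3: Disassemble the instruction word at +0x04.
cmpi $146, x2

+0x04: 92 3a ⇒ word 0x3a92 (little)
  op=0x3a92>>11=0x7 ⇒ cmpi (RI)
  [10:8] rd=2 = x2
  [7:0] imm=146 = $146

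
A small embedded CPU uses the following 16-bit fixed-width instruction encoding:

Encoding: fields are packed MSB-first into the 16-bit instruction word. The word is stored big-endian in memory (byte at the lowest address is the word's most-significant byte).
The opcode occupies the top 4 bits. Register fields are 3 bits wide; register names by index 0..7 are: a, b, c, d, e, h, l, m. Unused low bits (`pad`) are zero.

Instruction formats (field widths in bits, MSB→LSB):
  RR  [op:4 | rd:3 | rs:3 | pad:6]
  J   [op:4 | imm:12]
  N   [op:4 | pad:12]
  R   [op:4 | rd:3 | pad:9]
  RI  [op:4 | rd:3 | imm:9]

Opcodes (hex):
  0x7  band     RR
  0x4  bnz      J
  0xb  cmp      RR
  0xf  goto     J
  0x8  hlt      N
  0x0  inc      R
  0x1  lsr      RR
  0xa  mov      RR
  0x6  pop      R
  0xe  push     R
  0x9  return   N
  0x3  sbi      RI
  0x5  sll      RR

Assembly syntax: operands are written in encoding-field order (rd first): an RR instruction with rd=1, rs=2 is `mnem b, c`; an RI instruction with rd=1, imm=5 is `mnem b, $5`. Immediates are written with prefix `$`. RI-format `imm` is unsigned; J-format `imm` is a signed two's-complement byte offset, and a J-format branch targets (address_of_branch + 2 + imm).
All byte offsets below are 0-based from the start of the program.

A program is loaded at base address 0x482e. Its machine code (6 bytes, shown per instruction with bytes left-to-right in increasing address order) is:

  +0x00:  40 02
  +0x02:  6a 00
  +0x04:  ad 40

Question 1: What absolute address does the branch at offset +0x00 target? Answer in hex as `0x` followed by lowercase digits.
[00] 40 02 → 0x4002
  opcode bits[15:12]=0x4: bnz/J
  imm@[11:0]=0x2 ⇒ $2
  target = base 0x482e + off 0x00 + 2 + imm 2 = 0x4832

0x4832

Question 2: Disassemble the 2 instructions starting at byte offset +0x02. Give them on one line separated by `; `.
pop h; mov l, h

off 0x02: read 6a 00 as big → 0x6a00
  top 4b → 0x6 → pop [R]
  rd@[11:9]=0x5 ⇒ h
off 0x04: read ad 40 as big → 0xad40
  top 4b → 0xa → mov [RR]
  rd@[11:9]=0x6 ⇒ l
  rs@[8:6]=0x5 ⇒ h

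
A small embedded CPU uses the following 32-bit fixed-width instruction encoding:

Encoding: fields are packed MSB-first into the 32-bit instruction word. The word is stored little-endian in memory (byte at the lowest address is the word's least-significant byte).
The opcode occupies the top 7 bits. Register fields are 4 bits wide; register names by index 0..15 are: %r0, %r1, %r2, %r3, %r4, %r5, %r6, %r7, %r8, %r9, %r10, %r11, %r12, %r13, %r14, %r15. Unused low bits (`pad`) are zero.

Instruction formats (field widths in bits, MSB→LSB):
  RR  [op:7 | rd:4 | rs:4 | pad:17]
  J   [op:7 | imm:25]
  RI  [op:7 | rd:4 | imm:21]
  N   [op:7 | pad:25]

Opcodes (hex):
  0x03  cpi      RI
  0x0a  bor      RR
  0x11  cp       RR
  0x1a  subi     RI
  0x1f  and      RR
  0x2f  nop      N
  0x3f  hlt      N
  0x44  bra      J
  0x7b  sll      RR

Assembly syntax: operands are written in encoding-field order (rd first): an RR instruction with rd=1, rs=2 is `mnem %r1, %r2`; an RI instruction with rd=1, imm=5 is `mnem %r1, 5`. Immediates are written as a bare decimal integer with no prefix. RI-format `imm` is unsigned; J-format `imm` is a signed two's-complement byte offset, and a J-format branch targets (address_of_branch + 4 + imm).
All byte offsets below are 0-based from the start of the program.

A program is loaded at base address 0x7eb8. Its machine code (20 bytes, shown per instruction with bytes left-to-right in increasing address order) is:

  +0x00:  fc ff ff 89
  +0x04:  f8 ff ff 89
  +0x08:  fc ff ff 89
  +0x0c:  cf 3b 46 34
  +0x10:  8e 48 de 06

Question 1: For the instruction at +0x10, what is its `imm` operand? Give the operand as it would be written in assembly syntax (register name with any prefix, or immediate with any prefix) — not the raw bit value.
@+10  little-endian(8e 48 de 06) = 0x06de488e
  top 7b → 0x3 → cpi [RI]
  [24:21] rd=6 = %r6
  [20:0] imm=1984654 = 1984654

1984654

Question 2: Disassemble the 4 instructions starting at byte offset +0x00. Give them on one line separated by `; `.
bra -4; bra -8; bra -4; subi %r2, 408527

off 0x00: read fc ff ff 89 as little → 0x89fffffc
  top 7b → 0x44 → bra [J]
  [24:0] imm=33554428 (s25→-4) = -4
off 0x04: read f8 ff ff 89 as little → 0x89fffff8
  top 7b → 0x44 → bra [J]
  [24:0] imm=33554424 (s25→-8) = -8
off 0x08: read fc ff ff 89 as little → 0x89fffffc
  top 7b → 0x44 → bra [J]
  [24:0] imm=33554428 (s25→-4) = -4
off 0x0c: read cf 3b 46 34 as little → 0x34463bcf
  top 7b → 0x1a → subi [RI]
  [24:21] rd=2 = %r2
  [20:0] imm=408527 = 408527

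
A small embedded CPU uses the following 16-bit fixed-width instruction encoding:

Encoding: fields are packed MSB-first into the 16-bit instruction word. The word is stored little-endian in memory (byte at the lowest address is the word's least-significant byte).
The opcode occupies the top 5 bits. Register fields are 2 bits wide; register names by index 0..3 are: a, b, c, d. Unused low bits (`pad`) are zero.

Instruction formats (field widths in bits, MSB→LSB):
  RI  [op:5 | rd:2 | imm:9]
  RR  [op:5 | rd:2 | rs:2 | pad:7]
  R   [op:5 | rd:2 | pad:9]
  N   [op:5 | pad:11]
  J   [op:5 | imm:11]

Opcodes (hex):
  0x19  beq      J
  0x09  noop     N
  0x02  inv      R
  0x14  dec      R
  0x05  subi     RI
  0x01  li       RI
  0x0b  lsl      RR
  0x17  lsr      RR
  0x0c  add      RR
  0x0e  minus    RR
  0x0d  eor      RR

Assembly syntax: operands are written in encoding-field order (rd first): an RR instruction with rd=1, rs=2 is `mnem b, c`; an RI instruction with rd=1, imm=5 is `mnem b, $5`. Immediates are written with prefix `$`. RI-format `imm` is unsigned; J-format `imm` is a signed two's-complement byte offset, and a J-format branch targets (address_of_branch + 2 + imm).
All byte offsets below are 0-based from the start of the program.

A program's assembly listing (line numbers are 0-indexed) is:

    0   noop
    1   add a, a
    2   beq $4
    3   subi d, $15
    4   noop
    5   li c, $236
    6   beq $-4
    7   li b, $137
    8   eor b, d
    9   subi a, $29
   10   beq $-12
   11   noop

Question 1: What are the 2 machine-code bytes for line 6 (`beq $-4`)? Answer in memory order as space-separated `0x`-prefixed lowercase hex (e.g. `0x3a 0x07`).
line 6 (beq): pack op=0x19:5|imm=-4:11 = 0xcffc; little→ fc cf

0xfc 0xcf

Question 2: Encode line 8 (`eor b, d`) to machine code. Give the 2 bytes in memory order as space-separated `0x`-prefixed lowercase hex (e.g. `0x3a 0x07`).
0x80 0x6b

line 8 (eor): pack op=0xd:5|rd=1:2|rs=3:2|pad=0:7 = 0x6b80; little→ 80 6b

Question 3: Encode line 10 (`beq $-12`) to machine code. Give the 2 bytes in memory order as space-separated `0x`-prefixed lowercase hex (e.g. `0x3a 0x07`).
0xf4 0xcf

line 10 (beq): pack op=0x19:5|imm=-12:11 = 0xcff4; little→ f4 cf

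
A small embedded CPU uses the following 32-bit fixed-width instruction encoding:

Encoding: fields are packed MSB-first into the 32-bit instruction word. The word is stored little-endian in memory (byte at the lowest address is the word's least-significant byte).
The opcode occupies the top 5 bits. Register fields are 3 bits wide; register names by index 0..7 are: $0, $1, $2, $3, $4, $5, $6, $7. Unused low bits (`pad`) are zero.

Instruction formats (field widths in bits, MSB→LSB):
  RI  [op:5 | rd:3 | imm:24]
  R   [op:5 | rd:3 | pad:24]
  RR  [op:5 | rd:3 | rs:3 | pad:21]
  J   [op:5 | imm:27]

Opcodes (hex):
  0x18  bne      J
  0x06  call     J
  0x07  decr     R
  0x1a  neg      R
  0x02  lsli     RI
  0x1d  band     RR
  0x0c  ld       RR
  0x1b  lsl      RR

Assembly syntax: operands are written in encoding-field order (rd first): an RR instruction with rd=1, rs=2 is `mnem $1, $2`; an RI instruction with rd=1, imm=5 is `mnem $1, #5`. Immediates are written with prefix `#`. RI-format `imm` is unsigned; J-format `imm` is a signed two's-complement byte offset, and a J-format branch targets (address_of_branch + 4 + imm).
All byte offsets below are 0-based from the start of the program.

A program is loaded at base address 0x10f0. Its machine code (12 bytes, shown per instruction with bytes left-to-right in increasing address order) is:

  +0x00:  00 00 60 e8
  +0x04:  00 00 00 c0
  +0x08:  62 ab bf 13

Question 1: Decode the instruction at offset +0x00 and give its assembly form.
@+00  little-endian(00 00 60 e8) = 0xe8600000
  opcode bits[31:27]=0x1d: band/RR
  rd: (w>>24)&0x7=0x0 → $0
  rs: (w>>21)&0x7=0x3 → $3

band $0, $3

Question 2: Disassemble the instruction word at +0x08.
lsli $3, #12561250

@+08  little-endian(62 ab bf 13) = 0x13bfab62
  op=0x13bfab62>>27=0x2 ⇒ lsli (RI)
  rd: (w>>24)&0x7=0x3 → $3
  imm: (w>>0)&0xffffff=0xbfab62 → #12561250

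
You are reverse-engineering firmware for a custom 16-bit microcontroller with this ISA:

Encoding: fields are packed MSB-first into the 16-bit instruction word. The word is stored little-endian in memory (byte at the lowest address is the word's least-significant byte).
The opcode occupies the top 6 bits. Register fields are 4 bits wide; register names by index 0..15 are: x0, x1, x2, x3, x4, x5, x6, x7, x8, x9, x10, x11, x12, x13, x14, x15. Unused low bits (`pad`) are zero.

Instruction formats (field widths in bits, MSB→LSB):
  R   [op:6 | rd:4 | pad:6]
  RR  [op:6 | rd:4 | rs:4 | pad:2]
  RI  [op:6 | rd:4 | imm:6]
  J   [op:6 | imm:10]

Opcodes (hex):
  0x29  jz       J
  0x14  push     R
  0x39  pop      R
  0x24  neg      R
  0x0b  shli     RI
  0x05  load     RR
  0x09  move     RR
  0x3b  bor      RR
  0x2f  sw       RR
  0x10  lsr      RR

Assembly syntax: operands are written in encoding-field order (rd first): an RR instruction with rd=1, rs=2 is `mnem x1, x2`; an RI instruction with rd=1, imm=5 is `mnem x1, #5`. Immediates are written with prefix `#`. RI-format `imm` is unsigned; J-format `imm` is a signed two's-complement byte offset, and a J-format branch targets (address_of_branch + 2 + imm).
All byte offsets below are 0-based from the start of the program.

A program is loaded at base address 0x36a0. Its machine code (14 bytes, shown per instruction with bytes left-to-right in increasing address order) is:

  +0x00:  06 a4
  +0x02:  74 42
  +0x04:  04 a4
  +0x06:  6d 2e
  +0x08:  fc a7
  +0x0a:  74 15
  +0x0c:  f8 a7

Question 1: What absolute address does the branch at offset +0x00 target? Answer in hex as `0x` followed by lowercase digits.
off 0x00: read 06 a4 as little → 0xa406
  opcode bits[15:10]=0x29: jz/J
  [9:0] imm=6 = #6
  target = base 0x36a0 + off 0x00 + 2 + imm 6 = 0x36a8

0x36a8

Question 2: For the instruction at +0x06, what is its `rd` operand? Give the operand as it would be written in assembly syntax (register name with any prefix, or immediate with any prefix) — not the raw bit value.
x9

[06] 6d 2e → 0x2e6d
  top 6b → 0xb → shli [RI]
  rd@[9:6]=0x9 ⇒ x9
  imm@[5:0]=0x2d ⇒ #45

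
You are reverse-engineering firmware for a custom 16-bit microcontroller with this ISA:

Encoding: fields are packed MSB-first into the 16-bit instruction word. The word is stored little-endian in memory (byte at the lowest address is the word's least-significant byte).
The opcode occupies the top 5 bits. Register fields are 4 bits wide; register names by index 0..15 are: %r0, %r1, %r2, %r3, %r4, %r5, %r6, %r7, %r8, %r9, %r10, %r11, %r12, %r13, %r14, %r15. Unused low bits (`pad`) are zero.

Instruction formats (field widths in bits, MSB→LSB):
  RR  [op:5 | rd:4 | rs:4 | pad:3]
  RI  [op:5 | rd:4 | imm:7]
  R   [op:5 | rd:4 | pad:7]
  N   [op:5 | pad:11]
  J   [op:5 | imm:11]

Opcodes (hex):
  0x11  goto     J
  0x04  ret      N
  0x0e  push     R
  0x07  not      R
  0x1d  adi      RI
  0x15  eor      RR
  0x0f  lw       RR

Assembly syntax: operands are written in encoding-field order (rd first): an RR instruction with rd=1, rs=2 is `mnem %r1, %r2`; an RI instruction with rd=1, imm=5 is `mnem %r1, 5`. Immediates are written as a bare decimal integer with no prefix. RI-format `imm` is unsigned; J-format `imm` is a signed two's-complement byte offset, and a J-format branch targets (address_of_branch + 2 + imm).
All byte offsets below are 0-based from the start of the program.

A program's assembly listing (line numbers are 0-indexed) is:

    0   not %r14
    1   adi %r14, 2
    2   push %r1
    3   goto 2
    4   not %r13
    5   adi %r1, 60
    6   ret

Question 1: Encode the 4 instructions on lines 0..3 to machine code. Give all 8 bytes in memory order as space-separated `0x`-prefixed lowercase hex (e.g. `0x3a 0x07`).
L0: not op=0x7:5|rd=14:4|pad=0:7 ⇒ 0x3f00 ⇒ little 00 3f
L1: adi op=0x1d:5|rd=14:4|imm=2:7 ⇒ 0xef02 ⇒ little 02 ef
L2: push op=0xe:5|rd=1:4|pad=0:7 ⇒ 0x7080 ⇒ little 80 70
L3: goto op=0x11:5|imm=2:11 ⇒ 0x8802 ⇒ little 02 88

0x00 0x3f 0x02 0xef 0x80 0x70 0x02 0x88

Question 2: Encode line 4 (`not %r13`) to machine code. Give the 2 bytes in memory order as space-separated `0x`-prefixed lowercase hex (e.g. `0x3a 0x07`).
line 4 (not): pack op=0x7:5|rd=13:4|pad=0:7 = 0x3e80; little→ 80 3e

0x80 0x3e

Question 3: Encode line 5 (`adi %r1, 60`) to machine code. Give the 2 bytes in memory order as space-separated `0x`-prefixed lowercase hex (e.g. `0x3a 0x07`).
L5: adi op=0x1d:5|rd=1:4|imm=60:7 ⇒ 0xe8bc ⇒ little bc e8

0xbc 0xe8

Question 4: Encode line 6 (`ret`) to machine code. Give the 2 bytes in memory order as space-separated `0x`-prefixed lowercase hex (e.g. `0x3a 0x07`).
L6: ret op=0x4:5|pad=0:11 ⇒ 0x2000 ⇒ little 00 20

0x00 0x20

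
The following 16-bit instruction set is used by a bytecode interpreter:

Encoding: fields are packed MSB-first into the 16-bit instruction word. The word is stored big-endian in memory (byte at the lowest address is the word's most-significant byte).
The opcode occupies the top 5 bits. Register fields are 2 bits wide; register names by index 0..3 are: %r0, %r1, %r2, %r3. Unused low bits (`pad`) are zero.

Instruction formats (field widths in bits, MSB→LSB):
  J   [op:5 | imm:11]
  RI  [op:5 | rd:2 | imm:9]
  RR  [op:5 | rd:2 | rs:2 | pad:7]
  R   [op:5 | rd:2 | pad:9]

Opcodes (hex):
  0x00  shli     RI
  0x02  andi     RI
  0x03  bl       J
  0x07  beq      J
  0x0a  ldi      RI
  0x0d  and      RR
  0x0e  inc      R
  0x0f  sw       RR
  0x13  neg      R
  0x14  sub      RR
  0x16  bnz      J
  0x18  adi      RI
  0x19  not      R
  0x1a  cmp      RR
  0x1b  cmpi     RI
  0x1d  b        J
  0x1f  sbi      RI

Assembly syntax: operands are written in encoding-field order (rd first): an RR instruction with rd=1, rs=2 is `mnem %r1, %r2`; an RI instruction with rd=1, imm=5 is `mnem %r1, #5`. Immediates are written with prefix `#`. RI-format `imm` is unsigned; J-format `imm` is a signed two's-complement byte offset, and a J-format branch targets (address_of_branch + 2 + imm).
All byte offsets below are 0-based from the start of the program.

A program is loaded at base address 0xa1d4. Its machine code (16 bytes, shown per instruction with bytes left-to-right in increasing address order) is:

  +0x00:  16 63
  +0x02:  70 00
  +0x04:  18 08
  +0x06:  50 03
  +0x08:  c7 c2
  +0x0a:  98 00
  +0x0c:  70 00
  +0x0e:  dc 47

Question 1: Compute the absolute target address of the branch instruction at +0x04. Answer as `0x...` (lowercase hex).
off 0x04: read 18 08 as big → 0x1808
  op=0x1808>>11=0x3 ⇒ bl (J)
  [10:0] imm=8 = #8
  target = base 0xa1d4 + off 0x04 + 2 + imm 8 = 0xa1e2

0xa1e2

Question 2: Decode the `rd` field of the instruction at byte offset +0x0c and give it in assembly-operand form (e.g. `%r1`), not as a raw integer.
%r0

+0x0c: 70 00 ⇒ word 0x7000 (big)
  op=0x7000>>11=0xe ⇒ inc (R)
  rd: (w>>9)&0x3=0x0 → %r0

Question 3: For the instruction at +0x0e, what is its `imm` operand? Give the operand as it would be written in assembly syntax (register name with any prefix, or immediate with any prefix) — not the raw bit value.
off 0x0e: read dc 47 as big → 0xdc47
  op=0xdc47>>11=0x1b ⇒ cmpi (RI)
  rd: (w>>9)&0x3=0x2 → %r2
  imm: (w>>0)&0x1ff=0x47 → #71

#71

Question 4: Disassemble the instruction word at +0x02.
[02] 70 00 → 0x7000
  opcode bits[15:11]=0xe: inc/R
  rd@[10:9]=0x0 ⇒ %r0

inc %r0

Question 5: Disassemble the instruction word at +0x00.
[00] 16 63 → 0x1663
  top 5b → 0x2 → andi [RI]
  rd: (w>>9)&0x3=0x3 → %r3
  imm: (w>>0)&0x1ff=0x63 → #99

andi %r3, #99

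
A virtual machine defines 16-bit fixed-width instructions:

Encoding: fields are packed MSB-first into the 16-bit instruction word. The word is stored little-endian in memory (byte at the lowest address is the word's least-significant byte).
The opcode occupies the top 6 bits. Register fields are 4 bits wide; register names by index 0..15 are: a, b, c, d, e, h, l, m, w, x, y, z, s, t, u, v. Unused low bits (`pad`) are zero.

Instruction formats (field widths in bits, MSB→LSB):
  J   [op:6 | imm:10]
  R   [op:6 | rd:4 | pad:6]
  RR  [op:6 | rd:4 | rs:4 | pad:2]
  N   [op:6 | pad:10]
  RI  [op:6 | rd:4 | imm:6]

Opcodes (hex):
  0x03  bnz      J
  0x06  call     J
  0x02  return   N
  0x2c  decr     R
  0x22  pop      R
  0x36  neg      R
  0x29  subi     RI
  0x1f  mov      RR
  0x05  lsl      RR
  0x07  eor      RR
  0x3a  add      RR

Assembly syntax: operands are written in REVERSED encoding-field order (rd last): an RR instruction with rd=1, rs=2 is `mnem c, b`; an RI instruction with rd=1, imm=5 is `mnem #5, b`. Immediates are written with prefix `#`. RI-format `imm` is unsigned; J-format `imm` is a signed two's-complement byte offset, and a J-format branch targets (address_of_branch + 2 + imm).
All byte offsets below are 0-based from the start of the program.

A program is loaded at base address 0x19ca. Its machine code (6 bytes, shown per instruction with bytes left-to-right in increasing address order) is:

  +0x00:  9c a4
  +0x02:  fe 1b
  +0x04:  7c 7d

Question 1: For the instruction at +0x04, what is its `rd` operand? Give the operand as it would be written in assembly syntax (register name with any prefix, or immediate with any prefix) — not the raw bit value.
h

@+04  little-endian(7c 7d) = 0x7d7c
  opcode bits[15:10]=0x1f: mov/RR
  rd@[9:6]=0x5 ⇒ h
  rs@[5:2]=0xf ⇒ v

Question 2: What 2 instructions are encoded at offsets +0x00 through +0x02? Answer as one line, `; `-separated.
off 0x00: read 9c a4 as little → 0xa49c
  op=0xa49c>>10=0x29 ⇒ subi (RI)
  rd@[9:6]=0x2 ⇒ c
  imm@[5:0]=0x1c ⇒ #28
off 0x02: read fe 1b as little → 0x1bfe
  op=0x1bfe>>10=0x6 ⇒ call (J)
  imm@[9:0]=0x3fe (s10→-2) ⇒ #-2

subi #28, c; call #-2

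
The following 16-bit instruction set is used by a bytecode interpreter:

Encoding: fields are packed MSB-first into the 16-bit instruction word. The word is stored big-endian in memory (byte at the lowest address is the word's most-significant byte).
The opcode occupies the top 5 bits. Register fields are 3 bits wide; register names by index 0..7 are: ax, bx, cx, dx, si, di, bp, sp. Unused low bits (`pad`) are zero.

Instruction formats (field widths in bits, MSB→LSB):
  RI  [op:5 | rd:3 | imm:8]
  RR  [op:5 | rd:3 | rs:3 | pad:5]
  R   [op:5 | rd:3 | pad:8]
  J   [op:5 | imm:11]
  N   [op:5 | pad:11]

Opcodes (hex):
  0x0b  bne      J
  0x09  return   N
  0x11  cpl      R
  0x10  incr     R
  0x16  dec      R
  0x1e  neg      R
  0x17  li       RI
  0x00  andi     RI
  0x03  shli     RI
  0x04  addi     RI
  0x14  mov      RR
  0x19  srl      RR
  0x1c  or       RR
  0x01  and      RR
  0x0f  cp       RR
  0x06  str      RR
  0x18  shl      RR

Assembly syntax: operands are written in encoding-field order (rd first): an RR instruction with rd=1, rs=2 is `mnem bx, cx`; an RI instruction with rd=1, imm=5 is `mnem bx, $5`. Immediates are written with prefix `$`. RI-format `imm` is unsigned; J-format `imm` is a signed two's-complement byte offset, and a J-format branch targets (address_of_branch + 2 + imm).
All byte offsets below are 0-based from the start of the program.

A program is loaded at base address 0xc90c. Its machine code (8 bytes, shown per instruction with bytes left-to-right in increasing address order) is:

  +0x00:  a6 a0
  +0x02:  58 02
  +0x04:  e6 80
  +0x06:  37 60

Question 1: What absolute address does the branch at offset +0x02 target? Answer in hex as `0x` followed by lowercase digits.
@+02  big-endian(58 02) = 0x5802
  op=0x5802>>11=0xb ⇒ bne (J)
  imm@[10:0]=0x2 ⇒ $2
  target = base 0xc90c + off 0x02 + 2 + imm 2 = 0xc912

0xc912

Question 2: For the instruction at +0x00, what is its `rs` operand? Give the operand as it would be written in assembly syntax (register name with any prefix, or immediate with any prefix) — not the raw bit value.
[00] a6 a0 → 0xa6a0
  top 5b → 0x14 → mov [RR]
  rd@[10:8]=0x6 ⇒ bp
  rs@[7:5]=0x5 ⇒ di

di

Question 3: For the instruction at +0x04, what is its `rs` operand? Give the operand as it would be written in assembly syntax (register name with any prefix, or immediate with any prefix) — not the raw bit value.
si

off 0x04: read e6 80 as big → 0xe680
  op=0xe680>>11=0x1c ⇒ or (RR)
  [10:8] rd=6 = bp
  [7:5] rs=4 = si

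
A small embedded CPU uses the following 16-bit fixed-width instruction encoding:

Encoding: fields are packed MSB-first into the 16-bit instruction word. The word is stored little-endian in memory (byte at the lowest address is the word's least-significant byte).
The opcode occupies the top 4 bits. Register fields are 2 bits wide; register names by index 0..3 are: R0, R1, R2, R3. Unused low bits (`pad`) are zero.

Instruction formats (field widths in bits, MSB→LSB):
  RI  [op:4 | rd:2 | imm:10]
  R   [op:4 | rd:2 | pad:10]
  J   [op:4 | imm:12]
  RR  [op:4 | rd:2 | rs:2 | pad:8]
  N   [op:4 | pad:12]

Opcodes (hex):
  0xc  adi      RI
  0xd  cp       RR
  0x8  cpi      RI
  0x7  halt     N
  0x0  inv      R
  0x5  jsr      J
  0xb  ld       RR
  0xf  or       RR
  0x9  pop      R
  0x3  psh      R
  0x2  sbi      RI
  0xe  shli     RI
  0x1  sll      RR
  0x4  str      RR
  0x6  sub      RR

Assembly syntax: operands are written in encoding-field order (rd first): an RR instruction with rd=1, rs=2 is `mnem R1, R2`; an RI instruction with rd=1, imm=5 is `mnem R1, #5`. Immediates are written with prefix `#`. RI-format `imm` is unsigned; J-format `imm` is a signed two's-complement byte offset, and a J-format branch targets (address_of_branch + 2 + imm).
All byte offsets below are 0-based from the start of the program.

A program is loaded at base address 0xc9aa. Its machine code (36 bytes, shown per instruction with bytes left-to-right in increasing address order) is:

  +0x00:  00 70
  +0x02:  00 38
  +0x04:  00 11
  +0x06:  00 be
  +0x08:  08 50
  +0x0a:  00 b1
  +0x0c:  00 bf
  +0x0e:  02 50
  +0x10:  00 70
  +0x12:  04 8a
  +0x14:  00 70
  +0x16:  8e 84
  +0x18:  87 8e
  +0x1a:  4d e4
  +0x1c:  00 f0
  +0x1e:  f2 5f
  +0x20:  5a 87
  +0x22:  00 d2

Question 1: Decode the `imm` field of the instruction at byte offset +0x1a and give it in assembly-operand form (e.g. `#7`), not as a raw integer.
@+1a  little-endian(4d e4) = 0xe44d
  op=0xe44d>>12=0xe ⇒ shli (RI)
  rd: (w>>10)&0x3=0x1 → R1
  imm: (w>>0)&0x3ff=0x4d → #77

#77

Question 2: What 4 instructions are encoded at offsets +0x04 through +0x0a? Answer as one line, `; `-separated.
off 0x04: read 00 11 as little → 0x1100
  op=0x1100>>12=0x1 ⇒ sll (RR)
  [11:10] rd=0 = R0
  [9:8] rs=1 = R1
off 0x06: read 00 be as little → 0xbe00
  op=0xbe00>>12=0xb ⇒ ld (RR)
  [11:10] rd=3 = R3
  [9:8] rs=2 = R2
off 0x08: read 08 50 as little → 0x5008
  op=0x5008>>12=0x5 ⇒ jsr (J)
  [11:0] imm=8 = #8
off 0x0a: read 00 b1 as little → 0xb100
  op=0xb100>>12=0xb ⇒ ld (RR)
  [11:10] rd=0 = R0
  [9:8] rs=1 = R1

sll R0, R1; ld R3, R2; jsr #8; ld R0, R1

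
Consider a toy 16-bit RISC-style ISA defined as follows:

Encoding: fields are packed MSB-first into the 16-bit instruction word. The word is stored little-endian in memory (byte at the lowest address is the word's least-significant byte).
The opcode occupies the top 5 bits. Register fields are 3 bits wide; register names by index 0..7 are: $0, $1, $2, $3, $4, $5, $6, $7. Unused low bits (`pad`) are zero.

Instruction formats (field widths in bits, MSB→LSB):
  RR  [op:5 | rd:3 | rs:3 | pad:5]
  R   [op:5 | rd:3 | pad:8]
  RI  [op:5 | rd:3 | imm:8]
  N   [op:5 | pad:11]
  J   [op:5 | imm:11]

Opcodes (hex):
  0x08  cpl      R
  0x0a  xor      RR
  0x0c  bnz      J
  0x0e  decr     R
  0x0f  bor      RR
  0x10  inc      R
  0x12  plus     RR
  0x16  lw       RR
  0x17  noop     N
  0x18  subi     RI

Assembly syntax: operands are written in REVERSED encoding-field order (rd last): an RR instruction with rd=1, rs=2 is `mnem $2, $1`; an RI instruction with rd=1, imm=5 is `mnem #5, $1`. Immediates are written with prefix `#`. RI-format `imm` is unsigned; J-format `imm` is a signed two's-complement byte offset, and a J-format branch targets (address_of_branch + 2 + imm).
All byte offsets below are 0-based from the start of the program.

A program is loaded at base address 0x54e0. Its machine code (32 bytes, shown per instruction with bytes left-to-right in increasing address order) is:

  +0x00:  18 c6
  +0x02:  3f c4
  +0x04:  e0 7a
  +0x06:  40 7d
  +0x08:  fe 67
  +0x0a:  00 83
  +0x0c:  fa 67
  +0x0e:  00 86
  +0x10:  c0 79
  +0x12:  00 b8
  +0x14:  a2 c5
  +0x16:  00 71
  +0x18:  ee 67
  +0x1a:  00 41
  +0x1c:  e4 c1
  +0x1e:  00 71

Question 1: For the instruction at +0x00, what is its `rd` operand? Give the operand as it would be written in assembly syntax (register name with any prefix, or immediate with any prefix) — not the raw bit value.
$6

off 0x00: read 18 c6 as little → 0xc618
  top 5b → 0x18 → subi [RI]
  rd@[10:8]=0x6 ⇒ $6
  imm@[7:0]=0x18 ⇒ #24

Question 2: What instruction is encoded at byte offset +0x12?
off 0x12: read 00 b8 as little → 0xb800
  top 5b → 0x17 → noop [N]

noop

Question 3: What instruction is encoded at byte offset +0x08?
+0x08: fe 67 ⇒ word 0x67fe (little)
  top 5b → 0xc → bnz [J]
  [10:0] imm=2046 (s11→-2) = #-2

bnz #-2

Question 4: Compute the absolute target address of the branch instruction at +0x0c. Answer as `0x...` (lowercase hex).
0x54e8

off 0x0c: read fa 67 as little → 0x67fa
  op=0x67fa>>11=0xc ⇒ bnz (J)
  [10:0] imm=2042 (s11→-6) = #-6
  target = base 0x54e0 + off 0x0c + 2 + imm -6 = 0x54e8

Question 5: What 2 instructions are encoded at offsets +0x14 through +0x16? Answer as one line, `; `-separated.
[14] a2 c5 → 0xc5a2
  top 5b → 0x18 → subi [RI]
  rd@[10:8]=0x5 ⇒ $5
  imm@[7:0]=0xa2 ⇒ #162
[16] 00 71 → 0x7100
  top 5b → 0xe → decr [R]
  rd@[10:8]=0x1 ⇒ $1

subi #162, $5; decr $1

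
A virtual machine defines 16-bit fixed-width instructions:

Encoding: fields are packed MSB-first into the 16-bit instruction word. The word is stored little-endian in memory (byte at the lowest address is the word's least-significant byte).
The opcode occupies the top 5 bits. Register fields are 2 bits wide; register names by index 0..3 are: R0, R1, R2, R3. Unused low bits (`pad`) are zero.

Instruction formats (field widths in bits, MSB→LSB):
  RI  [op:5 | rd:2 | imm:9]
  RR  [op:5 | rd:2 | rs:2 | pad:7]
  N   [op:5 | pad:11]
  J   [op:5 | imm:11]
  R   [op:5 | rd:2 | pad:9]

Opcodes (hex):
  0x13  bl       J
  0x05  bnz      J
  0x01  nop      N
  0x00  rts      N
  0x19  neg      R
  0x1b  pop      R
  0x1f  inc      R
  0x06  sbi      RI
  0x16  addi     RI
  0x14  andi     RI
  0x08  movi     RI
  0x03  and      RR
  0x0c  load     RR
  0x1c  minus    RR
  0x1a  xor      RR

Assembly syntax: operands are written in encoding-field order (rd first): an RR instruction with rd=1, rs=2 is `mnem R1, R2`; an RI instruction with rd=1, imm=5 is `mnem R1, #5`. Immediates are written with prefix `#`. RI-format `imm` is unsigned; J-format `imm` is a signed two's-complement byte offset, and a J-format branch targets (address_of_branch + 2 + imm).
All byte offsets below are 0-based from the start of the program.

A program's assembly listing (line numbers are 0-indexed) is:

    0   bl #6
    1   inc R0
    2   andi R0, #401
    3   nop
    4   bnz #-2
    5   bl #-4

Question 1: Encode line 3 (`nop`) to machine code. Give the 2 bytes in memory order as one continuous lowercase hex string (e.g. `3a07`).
3. nop fields op=0x1:5|pad=0:11 → word 0800h → 00 08

0008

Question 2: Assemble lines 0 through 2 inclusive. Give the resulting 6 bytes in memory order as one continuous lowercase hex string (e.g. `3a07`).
line 0 (bl): pack op=0x13:5|imm=6:11 = 0x9806; little→ 06 98
line 1 (inc): pack op=0x1f:5|rd=0:2|pad=0:9 = 0xf800; little→ 00 f8
line 2 (andi): pack op=0x14:5|rd=0:2|imm=401:9 = 0xa191; little→ 91 a1

069800f891a1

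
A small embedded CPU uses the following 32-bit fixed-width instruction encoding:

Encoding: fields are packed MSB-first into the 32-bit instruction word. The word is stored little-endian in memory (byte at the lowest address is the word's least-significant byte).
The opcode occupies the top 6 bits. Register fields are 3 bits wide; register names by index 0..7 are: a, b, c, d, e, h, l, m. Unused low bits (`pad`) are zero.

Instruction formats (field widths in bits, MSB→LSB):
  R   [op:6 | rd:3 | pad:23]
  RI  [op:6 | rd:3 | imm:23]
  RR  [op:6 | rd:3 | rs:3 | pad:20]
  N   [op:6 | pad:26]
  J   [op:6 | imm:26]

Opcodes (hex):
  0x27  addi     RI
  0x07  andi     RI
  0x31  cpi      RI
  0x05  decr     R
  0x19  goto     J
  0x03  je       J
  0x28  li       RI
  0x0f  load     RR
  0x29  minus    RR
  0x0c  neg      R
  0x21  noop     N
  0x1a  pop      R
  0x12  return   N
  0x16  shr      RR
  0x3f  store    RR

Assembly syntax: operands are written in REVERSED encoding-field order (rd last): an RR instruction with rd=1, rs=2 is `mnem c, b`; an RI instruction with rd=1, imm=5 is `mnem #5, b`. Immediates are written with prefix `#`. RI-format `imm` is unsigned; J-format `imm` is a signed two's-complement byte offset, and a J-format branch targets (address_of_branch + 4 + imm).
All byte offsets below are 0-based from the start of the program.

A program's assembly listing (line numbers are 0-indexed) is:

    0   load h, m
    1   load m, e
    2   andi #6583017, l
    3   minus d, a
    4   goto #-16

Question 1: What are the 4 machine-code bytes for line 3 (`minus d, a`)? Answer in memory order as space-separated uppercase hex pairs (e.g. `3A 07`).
L3: minus op=0x29:6|rd=0:3|rs=3:3|pad=0:20 ⇒ 0xa4300000 ⇒ little 00 00 30 a4

00 00 30 A4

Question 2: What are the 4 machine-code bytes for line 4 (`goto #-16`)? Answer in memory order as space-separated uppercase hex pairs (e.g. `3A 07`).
4. goto fields op=0x19:6|imm=-16:26 → word 67fffff0h → f0 ff ff 67

F0 FF FF 67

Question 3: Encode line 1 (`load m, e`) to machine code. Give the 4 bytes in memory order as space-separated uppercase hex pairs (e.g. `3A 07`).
1. load fields op=0xf:6|rd=4:3|rs=7:3|pad=0:20 → word 3e700000h → 00 00 70 3e

00 00 70 3E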